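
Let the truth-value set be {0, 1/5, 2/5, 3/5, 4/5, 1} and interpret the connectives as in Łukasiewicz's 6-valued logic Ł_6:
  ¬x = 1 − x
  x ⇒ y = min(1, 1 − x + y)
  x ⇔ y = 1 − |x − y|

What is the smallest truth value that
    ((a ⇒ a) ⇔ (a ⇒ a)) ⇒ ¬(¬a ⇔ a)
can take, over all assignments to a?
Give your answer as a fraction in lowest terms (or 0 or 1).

Take a = 2/5:
a ⇒ a = 2/5 ⇒ 2/5 = 1
a ⇒ a = 2/5 ⇒ 2/5 = 1
(a ⇒ a) ⇔ (a ⇒ a) = 1 ⇔ 1 = 1
¬a = ¬2/5 = 3/5
¬a ⇔ a = 3/5 ⇔ 2/5 = 4/5
¬(¬a ⇔ a) = ¬4/5 = 1/5
((a ⇒ a) ⇔ (a ⇒ a)) ⇒ ¬(¬a ⇔ a) = 1 ⇒ 1/5 = 1/5
No assignment yields a value below 1/5, so this is the minimum.

1/5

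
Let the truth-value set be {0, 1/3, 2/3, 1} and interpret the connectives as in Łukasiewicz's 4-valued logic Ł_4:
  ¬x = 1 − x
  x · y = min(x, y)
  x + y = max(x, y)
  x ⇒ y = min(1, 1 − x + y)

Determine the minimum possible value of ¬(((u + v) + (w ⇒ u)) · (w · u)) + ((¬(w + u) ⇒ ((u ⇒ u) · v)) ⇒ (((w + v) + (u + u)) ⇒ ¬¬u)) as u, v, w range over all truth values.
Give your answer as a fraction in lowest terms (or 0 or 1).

Take u = 1/3, v = 0, w = 1:
u + v = 1/3 + 0 = 1/3
w ⇒ u = 1 ⇒ 1/3 = 1/3
(u + v) + (w ⇒ u) = 1/3 + 1/3 = 1/3
w · u = 1 · 1/3 = 1/3
((u + v) + (w ⇒ u)) · (w · u) = 1/3 · 1/3 = 1/3
¬(((u + v) + (w ⇒ u)) · (w · u)) = ¬1/3 = 2/3
w + u = 1 + 1/3 = 1
¬(w + u) = ¬1 = 0
u ⇒ u = 1/3 ⇒ 1/3 = 1
(u ⇒ u) · v = 1 · 0 = 0
¬(w + u) ⇒ ((u ⇒ u) · v) = 0 ⇒ 0 = 1
w + v = 1 + 0 = 1
u + u = 1/3 + 1/3 = 1/3
(w + v) + (u + u) = 1 + 1/3 = 1
¬u = ¬1/3 = 2/3
¬¬u = ¬2/3 = 1/3
((w + v) + (u + u)) ⇒ ¬¬u = 1 ⇒ 1/3 = 1/3
(¬(w + u) ⇒ ((u ⇒ u) · v)) ⇒ (((w + v) + (u + u)) ⇒ ¬¬u) = 1 ⇒ 1/3 = 1/3
¬(((u + v) + (w ⇒ u)) · (w · u)) + ((¬(w + u) ⇒ ((u ⇒ u) · v)) ⇒ (((w + v) + (u + u)) ⇒ ¬¬u)) = 2/3 + 1/3 = 2/3
No assignment yields a value below 2/3, so this is the minimum.

2/3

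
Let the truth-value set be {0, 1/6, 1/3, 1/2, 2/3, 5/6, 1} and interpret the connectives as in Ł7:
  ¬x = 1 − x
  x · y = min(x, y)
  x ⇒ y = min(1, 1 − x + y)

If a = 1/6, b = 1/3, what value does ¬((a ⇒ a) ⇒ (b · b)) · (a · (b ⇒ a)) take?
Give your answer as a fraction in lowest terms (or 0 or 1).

1/6

a ⇒ a = 1/6 ⇒ 1/6 = 1
b · b = 1/3 · 1/3 = 1/3
(a ⇒ a) ⇒ (b · b) = 1 ⇒ 1/3 = 1/3
¬((a ⇒ a) ⇒ (b · b)) = ¬1/3 = 2/3
b ⇒ a = 1/3 ⇒ 1/6 = 5/6
a · (b ⇒ a) = 1/6 · 5/6 = 1/6
¬((a ⇒ a) ⇒ (b · b)) · (a · (b ⇒ a)) = 2/3 · 1/6 = 1/6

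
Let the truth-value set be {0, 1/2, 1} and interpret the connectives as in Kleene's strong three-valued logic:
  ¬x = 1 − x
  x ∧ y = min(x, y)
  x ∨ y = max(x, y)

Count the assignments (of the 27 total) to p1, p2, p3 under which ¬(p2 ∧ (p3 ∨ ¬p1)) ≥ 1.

value 1: 11 assignments (counts)
value 1/2: 11 assignments
value 0: 5 assignments
So 11 of the 27 assignments meet the threshold.

11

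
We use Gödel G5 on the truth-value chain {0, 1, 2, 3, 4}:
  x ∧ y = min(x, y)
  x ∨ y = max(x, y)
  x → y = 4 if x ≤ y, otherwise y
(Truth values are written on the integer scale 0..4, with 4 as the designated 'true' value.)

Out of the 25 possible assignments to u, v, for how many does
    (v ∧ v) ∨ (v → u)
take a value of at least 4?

value 4: 19 assignments (counts)
value 3: 3 assignments
value 2: 2 assignments
value 1: 1 assignment
So 19 of the 25 assignments meet the threshold.

19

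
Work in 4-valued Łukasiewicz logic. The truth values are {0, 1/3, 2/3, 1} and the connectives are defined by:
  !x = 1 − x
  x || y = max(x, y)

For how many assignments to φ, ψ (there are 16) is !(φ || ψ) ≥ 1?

φ = 0, ψ = 0 ↦ 1  ≥
φ = 0, ψ = 1/3 ↦ 2/3  <
φ = 0, ψ = 2/3 ↦ 1/3  <
φ = 0, ψ = 1 ↦ 0  <
φ = 1/3, ψ = 0 ↦ 2/3  <
φ = 1/3, ψ = 1/3 ↦ 2/3  <
φ = 1/3, ψ = 2/3 ↦ 1/3  <
φ = 1/3, ψ = 1 ↦ 0  <
φ = 2/3, ψ = 0 ↦ 1/3  <
φ = 2/3, ψ = 1/3 ↦ 1/3  <
φ = 2/3, ψ = 2/3 ↦ 1/3  <
φ = 2/3, ψ = 1 ↦ 0  <
φ = 1, ψ = 0 ↦ 0  <
φ = 1, ψ = 1/3 ↦ 0  <
φ = 1, ψ = 2/3 ↦ 0  <
φ = 1, ψ = 1 ↦ 0  <
So 1 of the 16 assignments meets the threshold.

1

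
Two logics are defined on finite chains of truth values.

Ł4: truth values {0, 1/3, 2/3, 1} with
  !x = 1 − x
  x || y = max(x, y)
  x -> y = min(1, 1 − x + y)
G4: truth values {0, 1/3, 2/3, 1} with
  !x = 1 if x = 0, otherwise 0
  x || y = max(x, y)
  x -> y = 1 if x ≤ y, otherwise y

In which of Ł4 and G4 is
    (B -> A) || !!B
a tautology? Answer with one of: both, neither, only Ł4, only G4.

In Ł4: at A = 0, B = 1/3 the value is 2/3 — not a tautology.
In G4: every assignment gives 1 — tautology.

only G4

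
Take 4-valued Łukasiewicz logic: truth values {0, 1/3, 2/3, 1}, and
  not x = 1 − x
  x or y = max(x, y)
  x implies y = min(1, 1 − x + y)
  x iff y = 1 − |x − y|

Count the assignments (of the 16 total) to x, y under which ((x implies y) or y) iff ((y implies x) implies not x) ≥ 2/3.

13

x = 0, y = 0 ↦ 1  ≥
x = 0, y = 1/3 ↦ 1  ≥
x = 0, y = 2/3 ↦ 1  ≥
x = 0, y = 1 ↦ 1  ≥
x = 1/3, y = 0 ↦ 1  ≥
x = 1/3, y = 1/3 ↦ 2/3  ≥
x = 1/3, y = 2/3 ↦ 1  ≥
x = 1/3, y = 1 ↦ 1  ≥
x = 2/3, y = 0 ↦ 1  ≥
x = 2/3, y = 1/3 ↦ 2/3  ≥
x = 2/3, y = 2/3 ↦ 1/3  <
x = 2/3, y = 1 ↦ 2/3  ≥
x = 1, y = 0 ↦ 1  ≥
x = 1, y = 1/3 ↦ 2/3  ≥
x = 1, y = 2/3 ↦ 1/3  <
x = 1, y = 1 ↦ 0  <
So 13 of the 16 assignments meet the threshold.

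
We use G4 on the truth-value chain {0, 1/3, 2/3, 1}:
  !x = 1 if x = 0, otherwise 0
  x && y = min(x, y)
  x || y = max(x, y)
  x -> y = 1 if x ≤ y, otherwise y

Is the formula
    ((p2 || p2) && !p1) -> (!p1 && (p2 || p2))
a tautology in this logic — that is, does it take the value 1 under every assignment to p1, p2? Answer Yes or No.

Yes

p1 = 0, p2 = 0 ↦ 1
p1 = 0, p2 = 1/3 ↦ 1
p1 = 0, p2 = 2/3 ↦ 1
p1 = 0, p2 = 1 ↦ 1
p1 = 1/3, p2 = 0 ↦ 1
p1 = 1/3, p2 = 1/3 ↦ 1
p1 = 1/3, p2 = 2/3 ↦ 1
p1 = 1/3, p2 = 1 ↦ 1
p1 = 2/3, p2 = 0 ↦ 1
p1 = 2/3, p2 = 1/3 ↦ 1
p1 = 2/3, p2 = 2/3 ↦ 1
p1 = 2/3, p2 = 1 ↦ 1
p1 = 1, p2 = 0 ↦ 1
p1 = 1, p2 = 1/3 ↦ 1
p1 = 1, p2 = 2/3 ↦ 1
p1 = 1, p2 = 1 ↦ 1
Every assignment gives a value ≥ 1.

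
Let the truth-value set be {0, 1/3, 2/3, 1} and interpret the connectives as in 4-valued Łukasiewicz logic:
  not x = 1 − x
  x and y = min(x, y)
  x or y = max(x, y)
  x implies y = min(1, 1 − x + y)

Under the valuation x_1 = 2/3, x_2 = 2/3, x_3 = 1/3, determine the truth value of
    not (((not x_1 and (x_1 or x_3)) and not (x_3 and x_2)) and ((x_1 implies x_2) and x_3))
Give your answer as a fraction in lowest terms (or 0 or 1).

2/3

not x_1 = not 2/3 = 1/3
x_1 or x_3 = 2/3 or 1/3 = 2/3
not x_1 and (x_1 or x_3) = 1/3 and 2/3 = 1/3
x_3 and x_2 = 1/3 and 2/3 = 1/3
not (x_3 and x_2) = not 1/3 = 2/3
(not x_1 and (x_1 or x_3)) and not (x_3 and x_2) = 1/3 and 2/3 = 1/3
x_1 implies x_2 = 2/3 implies 2/3 = 1
(x_1 implies x_2) and x_3 = 1 and 1/3 = 1/3
((not x_1 and (x_1 or x_3)) and not (x_3 and x_2)) and ((x_1 implies x_2) and x_3) = 1/3 and 1/3 = 1/3
not (((not x_1 and (x_1 or x_3)) and not (x_3 and x_2)) and ((x_1 implies x_2) and x_3)) = not 1/3 = 2/3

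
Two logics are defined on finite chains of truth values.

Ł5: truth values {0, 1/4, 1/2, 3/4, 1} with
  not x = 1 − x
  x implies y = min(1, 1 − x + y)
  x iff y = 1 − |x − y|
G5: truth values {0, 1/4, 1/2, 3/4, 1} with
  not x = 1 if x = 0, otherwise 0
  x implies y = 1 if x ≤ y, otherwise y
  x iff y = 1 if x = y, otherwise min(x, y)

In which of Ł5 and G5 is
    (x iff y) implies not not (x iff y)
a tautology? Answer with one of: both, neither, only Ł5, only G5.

In Ł5: every assignment gives 1 — tautology.
In G5: every assignment gives 1 — tautology.

both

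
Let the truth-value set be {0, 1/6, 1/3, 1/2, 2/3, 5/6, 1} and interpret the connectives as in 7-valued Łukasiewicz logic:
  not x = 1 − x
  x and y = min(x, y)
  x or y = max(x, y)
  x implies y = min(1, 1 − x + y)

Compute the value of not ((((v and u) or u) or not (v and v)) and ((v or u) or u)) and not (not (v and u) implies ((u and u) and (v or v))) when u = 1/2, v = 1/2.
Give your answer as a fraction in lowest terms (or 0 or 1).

v and u = 1/2 and 1/2 = 1/2
(v and u) or u = 1/2 or 1/2 = 1/2
v and v = 1/2 and 1/2 = 1/2
not (v and v) = not 1/2 = 1/2
((v and u) or u) or not (v and v) = 1/2 or 1/2 = 1/2
v or u = 1/2 or 1/2 = 1/2
(v or u) or u = 1/2 or 1/2 = 1/2
(((v and u) or u) or not (v and v)) and ((v or u) or u) = 1/2 and 1/2 = 1/2
not ((((v and u) or u) or not (v and v)) and ((v or u) or u)) = not 1/2 = 1/2
v and u = 1/2 and 1/2 = 1/2
not (v and u) = not 1/2 = 1/2
u and u = 1/2 and 1/2 = 1/2
v or v = 1/2 or 1/2 = 1/2
(u and u) and (v or v) = 1/2 and 1/2 = 1/2
not (v and u) implies ((u and u) and (v or v)) = 1/2 implies 1/2 = 1
not (not (v and u) implies ((u and u) and (v or v))) = not 1 = 0
not ((((v and u) or u) or not (v and v)) and ((v or u) or u)) and not (not (v and u) implies ((u and u) and (v or v))) = 1/2 and 0 = 0

0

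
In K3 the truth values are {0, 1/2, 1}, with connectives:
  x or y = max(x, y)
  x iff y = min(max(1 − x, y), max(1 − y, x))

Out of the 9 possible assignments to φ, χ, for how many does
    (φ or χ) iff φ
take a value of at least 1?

4

φ = 0, χ = 0 ↦ 1  ≥
φ = 0, χ = 1/2 ↦ 1/2  <
φ = 0, χ = 1 ↦ 0  <
φ = 1/2, χ = 0 ↦ 1/2  <
φ = 1/2, χ = 1/2 ↦ 1/2  <
φ = 1/2, χ = 1 ↦ 1/2  <
φ = 1, χ = 0 ↦ 1  ≥
φ = 1, χ = 1/2 ↦ 1  ≥
φ = 1, χ = 1 ↦ 1  ≥
So 4 of the 9 assignments meet the threshold.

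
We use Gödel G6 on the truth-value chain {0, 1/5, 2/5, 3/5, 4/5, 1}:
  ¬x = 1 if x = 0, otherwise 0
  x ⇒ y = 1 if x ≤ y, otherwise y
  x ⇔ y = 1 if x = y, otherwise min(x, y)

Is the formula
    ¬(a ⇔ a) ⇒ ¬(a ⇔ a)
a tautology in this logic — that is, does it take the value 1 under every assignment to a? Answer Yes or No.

Yes

a = 0 ↦ 1
a = 1/5 ↦ 1
a = 2/5 ↦ 1
a = 3/5 ↦ 1
a = 4/5 ↦ 1
a = 1 ↦ 1
Every assignment gives a value ≥ 1.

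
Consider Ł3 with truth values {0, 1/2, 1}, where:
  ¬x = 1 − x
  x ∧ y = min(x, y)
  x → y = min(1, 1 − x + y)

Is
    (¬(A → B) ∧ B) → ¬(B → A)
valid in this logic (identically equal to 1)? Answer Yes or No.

No

Counterexample: take A = 1, B = 1/2.
A → B = 1 → 1/2 = 1/2
¬(A → B) = ¬1/2 = 1/2
¬(A → B) ∧ B = 1/2 ∧ 1/2 = 1/2
B → A = 1/2 → 1 = 1
¬(B → A) = ¬1 = 0
(¬(A → B) ∧ B) → ¬(B → A) = 1/2 → 0 = 1/2
This gives 1/2 ≠ 1.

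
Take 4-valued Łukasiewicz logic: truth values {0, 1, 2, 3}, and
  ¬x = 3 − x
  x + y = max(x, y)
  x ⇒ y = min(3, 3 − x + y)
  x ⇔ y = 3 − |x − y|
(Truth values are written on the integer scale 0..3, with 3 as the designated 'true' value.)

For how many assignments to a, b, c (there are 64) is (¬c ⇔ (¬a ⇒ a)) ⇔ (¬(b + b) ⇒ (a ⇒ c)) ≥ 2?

34

value 3: 14 assignments (counts)
value 2: 20 assignments (counts)
value 1: 17 assignments
value 0: 13 assignments
So 34 of the 64 assignments meet the threshold.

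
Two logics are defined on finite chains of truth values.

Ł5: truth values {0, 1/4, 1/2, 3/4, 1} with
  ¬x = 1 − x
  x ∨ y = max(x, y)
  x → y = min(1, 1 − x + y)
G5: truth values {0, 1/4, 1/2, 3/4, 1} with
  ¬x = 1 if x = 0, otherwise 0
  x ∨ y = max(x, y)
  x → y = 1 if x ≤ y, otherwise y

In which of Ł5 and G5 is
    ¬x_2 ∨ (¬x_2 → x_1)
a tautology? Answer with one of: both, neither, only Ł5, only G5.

only G5

In Ł5: at x_1 = 0, x_2 = 1/4 the value is 3/4 — not a tautology.
In G5: every assignment gives 1 — tautology.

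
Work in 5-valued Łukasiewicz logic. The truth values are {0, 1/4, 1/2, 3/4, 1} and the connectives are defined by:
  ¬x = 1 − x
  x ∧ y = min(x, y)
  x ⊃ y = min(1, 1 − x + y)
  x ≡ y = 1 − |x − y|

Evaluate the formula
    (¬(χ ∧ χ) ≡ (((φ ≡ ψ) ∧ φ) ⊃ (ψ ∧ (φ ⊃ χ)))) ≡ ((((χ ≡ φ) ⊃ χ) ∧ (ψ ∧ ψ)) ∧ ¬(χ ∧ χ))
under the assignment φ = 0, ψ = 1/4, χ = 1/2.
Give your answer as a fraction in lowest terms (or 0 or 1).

3/4

χ ∧ χ = 1/2 ∧ 1/2 = 1/2
¬(χ ∧ χ) = ¬1/2 = 1/2
φ ≡ ψ = 0 ≡ 1/4 = 3/4
(φ ≡ ψ) ∧ φ = 3/4 ∧ 0 = 0
φ ⊃ χ = 0 ⊃ 1/2 = 1
ψ ∧ (φ ⊃ χ) = 1/4 ∧ 1 = 1/4
((φ ≡ ψ) ∧ φ) ⊃ (ψ ∧ (φ ⊃ χ)) = 0 ⊃ 1/4 = 1
¬(χ ∧ χ) ≡ (((φ ≡ ψ) ∧ φ) ⊃ (ψ ∧ (φ ⊃ χ))) = 1/2 ≡ 1 = 1/2
χ ≡ φ = 1/2 ≡ 0 = 1/2
(χ ≡ φ) ⊃ χ = 1/2 ⊃ 1/2 = 1
ψ ∧ ψ = 1/4 ∧ 1/4 = 1/4
((χ ≡ φ) ⊃ χ) ∧ (ψ ∧ ψ) = 1 ∧ 1/4 = 1/4
χ ∧ χ = 1/2 ∧ 1/2 = 1/2
¬(χ ∧ χ) = ¬1/2 = 1/2
(((χ ≡ φ) ⊃ χ) ∧ (ψ ∧ ψ)) ∧ ¬(χ ∧ χ) = 1/4 ∧ 1/2 = 1/4
(¬(χ ∧ χ) ≡ (((φ ≡ ψ) ∧ φ) ⊃ (ψ ∧ (φ ⊃ χ)))) ≡ ((((χ ≡ φ) ⊃ χ) ∧ (ψ ∧ ψ)) ∧ ¬(χ ∧ χ)) = 1/2 ≡ 1/4 = 3/4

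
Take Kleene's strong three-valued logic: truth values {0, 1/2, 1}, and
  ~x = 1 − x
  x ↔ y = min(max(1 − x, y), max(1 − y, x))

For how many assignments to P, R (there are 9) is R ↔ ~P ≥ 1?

P = 0, R = 0 ↦ 0  <
P = 0, R = 1/2 ↦ 1/2  <
P = 0, R = 1 ↦ 1  ≥
P = 1/2, R = 0 ↦ 1/2  <
P = 1/2, R = 1/2 ↦ 1/2  <
P = 1/2, R = 1 ↦ 1/2  <
P = 1, R = 0 ↦ 1  ≥
P = 1, R = 1/2 ↦ 1/2  <
P = 1, R = 1 ↦ 0  <
So 2 of the 9 assignments meet the threshold.

2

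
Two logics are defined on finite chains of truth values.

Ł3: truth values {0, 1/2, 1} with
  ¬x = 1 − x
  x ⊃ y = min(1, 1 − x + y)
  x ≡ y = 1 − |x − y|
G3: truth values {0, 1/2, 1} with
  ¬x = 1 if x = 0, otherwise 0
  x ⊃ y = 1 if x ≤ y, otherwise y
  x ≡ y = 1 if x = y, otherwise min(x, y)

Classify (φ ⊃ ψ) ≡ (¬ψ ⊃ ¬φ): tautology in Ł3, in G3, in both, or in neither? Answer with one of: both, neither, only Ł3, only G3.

In Ł3: every assignment gives 1 — tautology.
In G3: at φ = 1, ψ = 1/2 the value is 1/2 — not a tautology.

only Ł3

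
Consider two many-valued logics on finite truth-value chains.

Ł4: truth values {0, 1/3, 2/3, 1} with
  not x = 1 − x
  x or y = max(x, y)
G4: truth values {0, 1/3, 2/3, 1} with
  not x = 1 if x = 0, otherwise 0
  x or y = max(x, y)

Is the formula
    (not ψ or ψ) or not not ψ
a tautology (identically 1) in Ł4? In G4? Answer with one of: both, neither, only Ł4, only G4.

only G4

In Ł4: at ψ = 1/3 the value is 2/3 — not a tautology.
In G4: every assignment gives 1 — tautology.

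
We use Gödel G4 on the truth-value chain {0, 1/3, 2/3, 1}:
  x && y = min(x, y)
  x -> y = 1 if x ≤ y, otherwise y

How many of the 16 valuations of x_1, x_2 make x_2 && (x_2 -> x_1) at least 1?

x_1 = 0, x_2 = 0 ↦ 0  <
x_1 = 0, x_2 = 1/3 ↦ 0  <
x_1 = 0, x_2 = 2/3 ↦ 0  <
x_1 = 0, x_2 = 1 ↦ 0  <
x_1 = 1/3, x_2 = 0 ↦ 0  <
x_1 = 1/3, x_2 = 1/3 ↦ 1/3  <
x_1 = 1/3, x_2 = 2/3 ↦ 1/3  <
x_1 = 1/3, x_2 = 1 ↦ 1/3  <
x_1 = 2/3, x_2 = 0 ↦ 0  <
x_1 = 2/3, x_2 = 1/3 ↦ 1/3  <
x_1 = 2/3, x_2 = 2/3 ↦ 2/3  <
x_1 = 2/3, x_2 = 1 ↦ 2/3  <
x_1 = 1, x_2 = 0 ↦ 0  <
x_1 = 1, x_2 = 1/3 ↦ 1/3  <
x_1 = 1, x_2 = 2/3 ↦ 2/3  <
x_1 = 1, x_2 = 1 ↦ 1  ≥
So 1 of the 16 assignments meets the threshold.

1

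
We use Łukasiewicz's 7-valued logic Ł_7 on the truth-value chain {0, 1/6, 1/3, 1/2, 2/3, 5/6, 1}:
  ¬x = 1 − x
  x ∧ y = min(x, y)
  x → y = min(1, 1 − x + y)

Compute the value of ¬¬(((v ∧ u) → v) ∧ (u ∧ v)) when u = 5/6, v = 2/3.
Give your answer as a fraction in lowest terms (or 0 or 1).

2/3

v ∧ u = 2/3 ∧ 5/6 = 2/3
(v ∧ u) → v = 2/3 → 2/3 = 1
u ∧ v = 5/6 ∧ 2/3 = 2/3
((v ∧ u) → v) ∧ (u ∧ v) = 1 ∧ 2/3 = 2/3
¬(((v ∧ u) → v) ∧ (u ∧ v)) = ¬2/3 = 1/3
¬¬(((v ∧ u) → v) ∧ (u ∧ v)) = ¬1/3 = 2/3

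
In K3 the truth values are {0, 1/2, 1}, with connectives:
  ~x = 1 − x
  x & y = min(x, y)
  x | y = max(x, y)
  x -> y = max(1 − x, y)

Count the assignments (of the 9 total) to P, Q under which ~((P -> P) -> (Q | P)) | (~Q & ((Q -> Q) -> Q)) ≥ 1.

1

P = 0, Q = 0 ↦ 1  ≥
P = 0, Q = 1/2 ↦ 1/2  <
P = 0, Q = 1 ↦ 0  <
P = 1/2, Q = 0 ↦ 1/2  <
P = 1/2, Q = 1/2 ↦ 1/2  <
P = 1/2, Q = 1 ↦ 0  <
P = 1, Q = 0 ↦ 0  <
P = 1, Q = 1/2 ↦ 1/2  <
P = 1, Q = 1 ↦ 0  <
So 1 of the 9 assignments meets the threshold.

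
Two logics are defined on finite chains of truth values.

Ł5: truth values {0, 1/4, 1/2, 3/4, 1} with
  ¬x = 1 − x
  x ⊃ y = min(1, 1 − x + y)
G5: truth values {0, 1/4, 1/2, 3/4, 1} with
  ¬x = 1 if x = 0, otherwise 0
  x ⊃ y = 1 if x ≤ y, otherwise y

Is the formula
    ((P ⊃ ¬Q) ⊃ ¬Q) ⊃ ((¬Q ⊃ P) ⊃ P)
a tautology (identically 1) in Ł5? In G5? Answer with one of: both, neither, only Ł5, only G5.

only Ł5

In Ł5: every assignment gives 1 — tautology.
In G5: at P = 1/4, Q = 1/4 the value is 1/4 — not a tautology.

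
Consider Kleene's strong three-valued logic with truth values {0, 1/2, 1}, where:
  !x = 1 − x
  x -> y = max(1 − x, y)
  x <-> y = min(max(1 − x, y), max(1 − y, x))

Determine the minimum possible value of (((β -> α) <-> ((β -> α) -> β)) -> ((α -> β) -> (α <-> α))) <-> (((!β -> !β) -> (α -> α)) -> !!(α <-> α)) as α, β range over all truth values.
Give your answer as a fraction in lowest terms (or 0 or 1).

Take α = 1/2, β = 0:
β -> α = 0 -> 1/2 = 1
β -> α = 0 -> 1/2 = 1
(β -> α) -> β = 1 -> 0 = 0
(β -> α) <-> ((β -> α) -> β) = 1 <-> 0 = 0
α -> β = 1/2 -> 0 = 1/2
α <-> α = 1/2 <-> 1/2 = 1/2
(α -> β) -> (α <-> α) = 1/2 -> 1/2 = 1/2
((β -> α) <-> ((β -> α) -> β)) -> ((α -> β) -> (α <-> α)) = 0 -> 1/2 = 1
!β = !0 = 1
!β = !0 = 1
!β -> !β = 1 -> 1 = 1
α -> α = 1/2 -> 1/2 = 1/2
(!β -> !β) -> (α -> α) = 1 -> 1/2 = 1/2
α <-> α = 1/2 <-> 1/2 = 1/2
!(α <-> α) = !1/2 = 1/2
!!(α <-> α) = !1/2 = 1/2
((!β -> !β) -> (α -> α)) -> !!(α <-> α) = 1/2 -> 1/2 = 1/2
(((β -> α) <-> ((β -> α) -> β)) -> ((α -> β) -> (α <-> α))) <-> (((!β -> !β) -> (α -> α)) -> !!(α <-> α)) = 1 <-> 1/2 = 1/2
No assignment yields a value below 1/2, so this is the minimum.

1/2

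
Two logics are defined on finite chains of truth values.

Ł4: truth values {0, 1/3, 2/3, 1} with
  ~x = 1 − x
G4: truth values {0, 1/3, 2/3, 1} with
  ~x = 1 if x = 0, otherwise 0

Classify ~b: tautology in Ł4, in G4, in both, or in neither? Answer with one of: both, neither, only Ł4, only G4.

In Ł4: at b = 1/3 the value is 2/3 — not a tautology.
In G4: at b = 1/3 the value is 0 — not a tautology.

neither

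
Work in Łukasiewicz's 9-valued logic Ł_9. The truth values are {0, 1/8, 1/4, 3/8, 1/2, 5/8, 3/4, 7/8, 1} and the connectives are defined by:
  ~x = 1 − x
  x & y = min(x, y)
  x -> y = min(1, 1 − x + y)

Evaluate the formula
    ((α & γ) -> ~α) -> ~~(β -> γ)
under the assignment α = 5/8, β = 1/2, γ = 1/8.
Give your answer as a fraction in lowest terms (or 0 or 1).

5/8

α & γ = 5/8 & 1/8 = 1/8
~α = ~5/8 = 3/8
(α & γ) -> ~α = 1/8 -> 3/8 = 1
β -> γ = 1/2 -> 1/8 = 5/8
~(β -> γ) = ~5/8 = 3/8
~~(β -> γ) = ~3/8 = 5/8
((α & γ) -> ~α) -> ~~(β -> γ) = 1 -> 5/8 = 5/8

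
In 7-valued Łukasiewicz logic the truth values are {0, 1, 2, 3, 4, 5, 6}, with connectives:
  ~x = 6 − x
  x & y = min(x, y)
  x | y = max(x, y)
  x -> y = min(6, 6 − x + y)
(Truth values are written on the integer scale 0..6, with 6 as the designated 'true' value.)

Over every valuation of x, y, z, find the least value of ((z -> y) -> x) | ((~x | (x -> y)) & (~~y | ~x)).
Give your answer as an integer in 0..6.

3

Take x = 3, y = 0, z = 0:
z -> y = 0 -> 0 = 6
(z -> y) -> x = 6 -> 3 = 3
~x = ~3 = 3
x -> y = 3 -> 0 = 3
~x | (x -> y) = 3 | 3 = 3
~y = ~0 = 6
~~y = ~6 = 0
~x = ~3 = 3
~~y | ~x = 0 | 3 = 3
(~x | (x -> y)) & (~~y | ~x) = 3 & 3 = 3
((z -> y) -> x) | ((~x | (x -> y)) & (~~y | ~x)) = 3 | 3 = 3
No assignment yields a value below 3, so this is the minimum.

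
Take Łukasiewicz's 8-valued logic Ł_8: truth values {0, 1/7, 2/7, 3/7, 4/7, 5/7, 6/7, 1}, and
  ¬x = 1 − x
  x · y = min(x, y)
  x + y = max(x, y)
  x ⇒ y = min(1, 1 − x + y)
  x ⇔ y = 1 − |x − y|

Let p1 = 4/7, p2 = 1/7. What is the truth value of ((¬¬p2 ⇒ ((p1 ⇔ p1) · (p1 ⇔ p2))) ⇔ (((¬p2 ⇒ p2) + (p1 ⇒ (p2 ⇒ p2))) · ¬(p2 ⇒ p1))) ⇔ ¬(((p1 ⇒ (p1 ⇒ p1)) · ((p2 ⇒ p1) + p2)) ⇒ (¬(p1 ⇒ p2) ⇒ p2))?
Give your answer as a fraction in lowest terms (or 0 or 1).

¬p2 = ¬1/7 = 6/7
¬¬p2 = ¬6/7 = 1/7
p1 ⇔ p1 = 4/7 ⇔ 4/7 = 1
p1 ⇔ p2 = 4/7 ⇔ 1/7 = 4/7
(p1 ⇔ p1) · (p1 ⇔ p2) = 1 · 4/7 = 4/7
¬¬p2 ⇒ ((p1 ⇔ p1) · (p1 ⇔ p2)) = 1/7 ⇒ 4/7 = 1
¬p2 = ¬1/7 = 6/7
¬p2 ⇒ p2 = 6/7 ⇒ 1/7 = 2/7
p2 ⇒ p2 = 1/7 ⇒ 1/7 = 1
p1 ⇒ (p2 ⇒ p2) = 4/7 ⇒ 1 = 1
(¬p2 ⇒ p2) + (p1 ⇒ (p2 ⇒ p2)) = 2/7 + 1 = 1
p2 ⇒ p1 = 1/7 ⇒ 4/7 = 1
¬(p2 ⇒ p1) = ¬1 = 0
((¬p2 ⇒ p2) + (p1 ⇒ (p2 ⇒ p2))) · ¬(p2 ⇒ p1) = 1 · 0 = 0
(¬¬p2 ⇒ ((p1 ⇔ p1) · (p1 ⇔ p2))) ⇔ (((¬p2 ⇒ p2) + (p1 ⇒ (p2 ⇒ p2))) · ¬(p2 ⇒ p1)) = 1 ⇔ 0 = 0
p1 ⇒ p1 = 4/7 ⇒ 4/7 = 1
p1 ⇒ (p1 ⇒ p1) = 4/7 ⇒ 1 = 1
p2 ⇒ p1 = 1/7 ⇒ 4/7 = 1
(p2 ⇒ p1) + p2 = 1 + 1/7 = 1
(p1 ⇒ (p1 ⇒ p1)) · ((p2 ⇒ p1) + p2) = 1 · 1 = 1
p1 ⇒ p2 = 4/7 ⇒ 1/7 = 4/7
¬(p1 ⇒ p2) = ¬4/7 = 3/7
¬(p1 ⇒ p2) ⇒ p2 = 3/7 ⇒ 1/7 = 5/7
((p1 ⇒ (p1 ⇒ p1)) · ((p2 ⇒ p1) + p2)) ⇒ (¬(p1 ⇒ p2) ⇒ p2) = 1 ⇒ 5/7 = 5/7
¬(((p1 ⇒ (p1 ⇒ p1)) · ((p2 ⇒ p1) + p2)) ⇒ (¬(p1 ⇒ p2) ⇒ p2)) = ¬5/7 = 2/7
((¬¬p2 ⇒ ((p1 ⇔ p1) · (p1 ⇔ p2))) ⇔ (((¬p2 ⇒ p2) + (p1 ⇒ (p2 ⇒ p2))) · ¬(p2 ⇒ p1))) ⇔ ¬(((p1 ⇒ (p1 ⇒ p1)) · ((p2 ⇒ p1) + p2)) ⇒ (¬(p1 ⇒ p2) ⇒ p2)) = 0 ⇔ 2/7 = 5/7

5/7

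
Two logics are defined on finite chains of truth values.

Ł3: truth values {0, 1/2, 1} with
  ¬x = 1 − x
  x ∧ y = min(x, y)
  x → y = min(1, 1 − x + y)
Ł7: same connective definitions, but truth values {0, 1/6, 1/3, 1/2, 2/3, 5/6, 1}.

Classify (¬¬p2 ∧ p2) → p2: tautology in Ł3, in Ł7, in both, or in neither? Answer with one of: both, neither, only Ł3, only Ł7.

both

In Ł3: every assignment gives 1 — tautology.
In Ł7: every assignment gives 1 — tautology.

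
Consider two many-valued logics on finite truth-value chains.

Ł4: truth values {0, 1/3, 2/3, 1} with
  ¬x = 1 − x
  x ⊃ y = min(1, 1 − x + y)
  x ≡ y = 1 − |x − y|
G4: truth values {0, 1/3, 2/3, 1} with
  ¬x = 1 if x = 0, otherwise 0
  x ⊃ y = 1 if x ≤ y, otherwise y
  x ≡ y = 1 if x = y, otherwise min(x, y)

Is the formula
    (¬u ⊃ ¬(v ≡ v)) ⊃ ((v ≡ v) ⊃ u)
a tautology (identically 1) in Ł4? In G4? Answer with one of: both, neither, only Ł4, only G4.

only Ł4

In Ł4: every assignment gives 1 — tautology.
In G4: at u = 1/3, v = 0 the value is 1/3 — not a tautology.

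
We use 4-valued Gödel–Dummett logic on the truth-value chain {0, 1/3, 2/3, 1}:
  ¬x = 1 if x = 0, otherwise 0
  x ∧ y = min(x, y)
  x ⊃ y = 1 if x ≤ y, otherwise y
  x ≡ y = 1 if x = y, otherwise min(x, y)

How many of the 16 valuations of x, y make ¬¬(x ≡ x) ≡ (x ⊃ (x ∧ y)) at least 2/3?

11

x = 0, y = 0 ↦ 1  ≥
x = 0, y = 1/3 ↦ 1  ≥
x = 0, y = 2/3 ↦ 1  ≥
x = 0, y = 1 ↦ 1  ≥
x = 1/3, y = 0 ↦ 0  <
x = 1/3, y = 1/3 ↦ 1  ≥
x = 1/3, y = 2/3 ↦ 1  ≥
x = 1/3, y = 1 ↦ 1  ≥
x = 2/3, y = 0 ↦ 0  <
x = 2/3, y = 1/3 ↦ 1/3  <
x = 2/3, y = 2/3 ↦ 1  ≥
x = 2/3, y = 1 ↦ 1  ≥
x = 1, y = 0 ↦ 0  <
x = 1, y = 1/3 ↦ 1/3  <
x = 1, y = 2/3 ↦ 2/3  ≥
x = 1, y = 1 ↦ 1  ≥
So 11 of the 16 assignments meet the threshold.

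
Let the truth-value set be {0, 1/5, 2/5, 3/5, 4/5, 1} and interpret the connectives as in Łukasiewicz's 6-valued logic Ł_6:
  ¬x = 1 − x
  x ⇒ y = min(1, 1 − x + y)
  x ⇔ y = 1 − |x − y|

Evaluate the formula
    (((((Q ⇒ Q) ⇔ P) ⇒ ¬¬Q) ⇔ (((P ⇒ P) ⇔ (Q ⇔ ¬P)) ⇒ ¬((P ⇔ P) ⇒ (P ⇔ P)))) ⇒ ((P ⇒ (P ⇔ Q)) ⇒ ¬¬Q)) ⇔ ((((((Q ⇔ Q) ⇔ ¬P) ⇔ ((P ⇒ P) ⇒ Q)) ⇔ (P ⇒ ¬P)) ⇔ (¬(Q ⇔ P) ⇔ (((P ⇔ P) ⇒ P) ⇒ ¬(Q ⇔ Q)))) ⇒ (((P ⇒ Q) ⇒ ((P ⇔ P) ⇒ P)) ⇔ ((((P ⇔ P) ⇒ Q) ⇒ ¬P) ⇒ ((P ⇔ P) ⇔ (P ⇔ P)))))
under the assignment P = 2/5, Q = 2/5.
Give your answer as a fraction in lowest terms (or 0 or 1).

4/5

Q ⇒ Q = 2/5 ⇒ 2/5 = 1
(Q ⇒ Q) ⇔ P = 1 ⇔ 2/5 = 2/5
¬Q = ¬2/5 = 3/5
¬¬Q = ¬3/5 = 2/5
((Q ⇒ Q) ⇔ P) ⇒ ¬¬Q = 2/5 ⇒ 2/5 = 1
P ⇒ P = 2/5 ⇒ 2/5 = 1
¬P = ¬2/5 = 3/5
Q ⇔ ¬P = 2/5 ⇔ 3/5 = 4/5
(P ⇒ P) ⇔ (Q ⇔ ¬P) = 1 ⇔ 4/5 = 4/5
P ⇔ P = 2/5 ⇔ 2/5 = 1
P ⇔ P = 2/5 ⇔ 2/5 = 1
(P ⇔ P) ⇒ (P ⇔ P) = 1 ⇒ 1 = 1
¬((P ⇔ P) ⇒ (P ⇔ P)) = ¬1 = 0
((P ⇒ P) ⇔ (Q ⇔ ¬P)) ⇒ ¬((P ⇔ P) ⇒ (P ⇔ P)) = 4/5 ⇒ 0 = 1/5
(((Q ⇒ Q) ⇔ P) ⇒ ¬¬Q) ⇔ (((P ⇒ P) ⇔ (Q ⇔ ¬P)) ⇒ ¬((P ⇔ P) ⇒ (P ⇔ P))) = 1 ⇔ 1/5 = 1/5
P ⇔ Q = 2/5 ⇔ 2/5 = 1
P ⇒ (P ⇔ Q) = 2/5 ⇒ 1 = 1
¬Q = ¬2/5 = 3/5
¬¬Q = ¬3/5 = 2/5
(P ⇒ (P ⇔ Q)) ⇒ ¬¬Q = 1 ⇒ 2/5 = 2/5
((((Q ⇒ Q) ⇔ P) ⇒ ¬¬Q) ⇔ (((P ⇒ P) ⇔ (Q ⇔ ¬P)) ⇒ ¬((P ⇔ P) ⇒ (P ⇔ P)))) ⇒ ((P ⇒ (P ⇔ Q)) ⇒ ¬¬Q) = 1/5 ⇒ 2/5 = 1
Q ⇔ Q = 2/5 ⇔ 2/5 = 1
¬P = ¬2/5 = 3/5
(Q ⇔ Q) ⇔ ¬P = 1 ⇔ 3/5 = 3/5
P ⇒ P = 2/5 ⇒ 2/5 = 1
(P ⇒ P) ⇒ Q = 1 ⇒ 2/5 = 2/5
((Q ⇔ Q) ⇔ ¬P) ⇔ ((P ⇒ P) ⇒ Q) = 3/5 ⇔ 2/5 = 4/5
¬P = ¬2/5 = 3/5
P ⇒ ¬P = 2/5 ⇒ 3/5 = 1
(((Q ⇔ Q) ⇔ ¬P) ⇔ ((P ⇒ P) ⇒ Q)) ⇔ (P ⇒ ¬P) = 4/5 ⇔ 1 = 4/5
Q ⇔ P = 2/5 ⇔ 2/5 = 1
¬(Q ⇔ P) = ¬1 = 0
P ⇔ P = 2/5 ⇔ 2/5 = 1
(P ⇔ P) ⇒ P = 1 ⇒ 2/5 = 2/5
Q ⇔ Q = 2/5 ⇔ 2/5 = 1
¬(Q ⇔ Q) = ¬1 = 0
((P ⇔ P) ⇒ P) ⇒ ¬(Q ⇔ Q) = 2/5 ⇒ 0 = 3/5
¬(Q ⇔ P) ⇔ (((P ⇔ P) ⇒ P) ⇒ ¬(Q ⇔ Q)) = 0 ⇔ 3/5 = 2/5
((((Q ⇔ Q) ⇔ ¬P) ⇔ ((P ⇒ P) ⇒ Q)) ⇔ (P ⇒ ¬P)) ⇔ (¬(Q ⇔ P) ⇔ (((P ⇔ P) ⇒ P) ⇒ ¬(Q ⇔ Q))) = 4/5 ⇔ 2/5 = 3/5
P ⇒ Q = 2/5 ⇒ 2/5 = 1
P ⇔ P = 2/5 ⇔ 2/5 = 1
(P ⇔ P) ⇒ P = 1 ⇒ 2/5 = 2/5
(P ⇒ Q) ⇒ ((P ⇔ P) ⇒ P) = 1 ⇒ 2/5 = 2/5
P ⇔ P = 2/5 ⇔ 2/5 = 1
(P ⇔ P) ⇒ Q = 1 ⇒ 2/5 = 2/5
¬P = ¬2/5 = 3/5
((P ⇔ P) ⇒ Q) ⇒ ¬P = 2/5 ⇒ 3/5 = 1
P ⇔ P = 2/5 ⇔ 2/5 = 1
P ⇔ P = 2/5 ⇔ 2/5 = 1
(P ⇔ P) ⇔ (P ⇔ P) = 1 ⇔ 1 = 1
(((P ⇔ P) ⇒ Q) ⇒ ¬P) ⇒ ((P ⇔ P) ⇔ (P ⇔ P)) = 1 ⇒ 1 = 1
((P ⇒ Q) ⇒ ((P ⇔ P) ⇒ P)) ⇔ ((((P ⇔ P) ⇒ Q) ⇒ ¬P) ⇒ ((P ⇔ P) ⇔ (P ⇔ P))) = 2/5 ⇔ 1 = 2/5
(((((Q ⇔ Q) ⇔ ¬P) ⇔ ((P ⇒ P) ⇒ Q)) ⇔ (P ⇒ ¬P)) ⇔ (¬(Q ⇔ P) ⇔ (((P ⇔ P) ⇒ P) ⇒ ¬(Q ⇔ Q)))) ⇒ (((P ⇒ Q) ⇒ ((P ⇔ P) ⇒ P)) ⇔ ((((P ⇔ P) ⇒ Q) ⇒ ¬P) ⇒ ((P ⇔ P) ⇔ (P ⇔ P)))) = 3/5 ⇒ 2/5 = 4/5
(((((Q ⇒ Q) ⇔ P) ⇒ ¬¬Q) ⇔ (((P ⇒ P) ⇔ (Q ⇔ ¬P)) ⇒ ¬((P ⇔ P) ⇒ (P ⇔ P)))) ⇒ ((P ⇒ (P ⇔ Q)) ⇒ ¬¬Q)) ⇔ ((((((Q ⇔ Q) ⇔ ¬P) ⇔ ((P ⇒ P) ⇒ Q)) ⇔ (P ⇒ ¬P)) ⇔ (¬(Q ⇔ P) ⇔ (((P ⇔ P) ⇒ P) ⇒ ¬(Q ⇔ Q)))) ⇒ (((P ⇒ Q) ⇒ ((P ⇔ P) ⇒ P)) ⇔ ((((P ⇔ P) ⇒ Q) ⇒ ¬P) ⇒ ((P ⇔ P) ⇔ (P ⇔ P))))) = 1 ⇔ 4/5 = 4/5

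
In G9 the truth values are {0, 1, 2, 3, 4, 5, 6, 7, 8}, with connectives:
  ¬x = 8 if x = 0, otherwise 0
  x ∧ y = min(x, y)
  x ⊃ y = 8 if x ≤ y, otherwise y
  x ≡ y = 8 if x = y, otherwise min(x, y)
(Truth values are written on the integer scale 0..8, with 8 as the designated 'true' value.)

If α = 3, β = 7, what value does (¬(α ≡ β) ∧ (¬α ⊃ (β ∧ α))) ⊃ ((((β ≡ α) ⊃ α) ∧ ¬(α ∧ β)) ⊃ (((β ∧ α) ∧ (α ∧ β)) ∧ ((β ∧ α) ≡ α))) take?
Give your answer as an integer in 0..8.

α ≡ β = 3 ≡ 7 = 3
¬(α ≡ β) = ¬3 = 0
¬α = ¬3 = 0
β ∧ α = 7 ∧ 3 = 3
¬α ⊃ (β ∧ α) = 0 ⊃ 3 = 8
¬(α ≡ β) ∧ (¬α ⊃ (β ∧ α)) = 0 ∧ 8 = 0
β ≡ α = 7 ≡ 3 = 3
(β ≡ α) ⊃ α = 3 ⊃ 3 = 8
α ∧ β = 3 ∧ 7 = 3
¬(α ∧ β) = ¬3 = 0
((β ≡ α) ⊃ α) ∧ ¬(α ∧ β) = 8 ∧ 0 = 0
β ∧ α = 7 ∧ 3 = 3
α ∧ β = 3 ∧ 7 = 3
(β ∧ α) ∧ (α ∧ β) = 3 ∧ 3 = 3
β ∧ α = 7 ∧ 3 = 3
(β ∧ α) ≡ α = 3 ≡ 3 = 8
((β ∧ α) ∧ (α ∧ β)) ∧ ((β ∧ α) ≡ α) = 3 ∧ 8 = 3
(((β ≡ α) ⊃ α) ∧ ¬(α ∧ β)) ⊃ (((β ∧ α) ∧ (α ∧ β)) ∧ ((β ∧ α) ≡ α)) = 0 ⊃ 3 = 8
(¬(α ≡ β) ∧ (¬α ⊃ (β ∧ α))) ⊃ ((((β ≡ α) ⊃ α) ∧ ¬(α ∧ β)) ⊃ (((β ∧ α) ∧ (α ∧ β)) ∧ ((β ∧ α) ≡ α))) = 0 ⊃ 8 = 8

8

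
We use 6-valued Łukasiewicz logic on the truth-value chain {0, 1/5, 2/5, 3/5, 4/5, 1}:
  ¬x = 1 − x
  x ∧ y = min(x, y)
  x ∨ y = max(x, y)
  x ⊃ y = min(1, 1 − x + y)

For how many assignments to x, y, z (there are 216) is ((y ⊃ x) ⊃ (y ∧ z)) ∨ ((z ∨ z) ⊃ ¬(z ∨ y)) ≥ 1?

value 1: 129 assignments (counts)
value 4/5: 42 assignments
value 3/5: 13 assignments
value 2/5: 21 assignments
value 1/5: 5 assignments
value 0: 6 assignments
So 129 of the 216 assignments meet the threshold.

129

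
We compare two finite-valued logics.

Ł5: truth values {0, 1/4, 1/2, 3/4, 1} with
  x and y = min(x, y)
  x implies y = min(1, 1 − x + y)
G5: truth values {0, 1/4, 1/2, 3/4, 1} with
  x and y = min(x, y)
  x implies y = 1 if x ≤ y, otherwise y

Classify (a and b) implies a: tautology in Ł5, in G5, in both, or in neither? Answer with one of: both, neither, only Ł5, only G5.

In Ł5: every assignment gives 1 — tautology.
In G5: every assignment gives 1 — tautology.

both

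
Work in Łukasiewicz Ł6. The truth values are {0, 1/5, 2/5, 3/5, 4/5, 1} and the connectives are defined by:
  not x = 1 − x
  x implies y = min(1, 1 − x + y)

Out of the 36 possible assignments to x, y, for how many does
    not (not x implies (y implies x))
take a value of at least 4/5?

value 1: 1 assignment (counts)
value 4/5: 1 assignment (counts)
value 3/5: 2 assignments
value 2/5: 2 assignments
value 1/5: 3 assignments
value 0: 27 assignments
So 2 of the 36 assignments meet the threshold.

2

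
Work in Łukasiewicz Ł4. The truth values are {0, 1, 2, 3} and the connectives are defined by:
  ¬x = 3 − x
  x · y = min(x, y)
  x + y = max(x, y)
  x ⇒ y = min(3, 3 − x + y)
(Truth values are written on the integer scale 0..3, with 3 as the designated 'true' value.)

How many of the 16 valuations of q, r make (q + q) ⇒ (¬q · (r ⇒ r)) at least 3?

q = 0, r = 0 ↦ 3  ≥
q = 0, r = 1 ↦ 3  ≥
q = 0, r = 2 ↦ 3  ≥
q = 0, r = 3 ↦ 3  ≥
q = 1, r = 0 ↦ 3  ≥
q = 1, r = 1 ↦ 3  ≥
q = 1, r = 2 ↦ 3  ≥
q = 1, r = 3 ↦ 3  ≥
q = 2, r = 0 ↦ 2  <
q = 2, r = 1 ↦ 2  <
q = 2, r = 2 ↦ 2  <
q = 2, r = 3 ↦ 2  <
q = 3, r = 0 ↦ 0  <
q = 3, r = 1 ↦ 0  <
q = 3, r = 2 ↦ 0  <
q = 3, r = 3 ↦ 0  <
So 8 of the 16 assignments meet the threshold.

8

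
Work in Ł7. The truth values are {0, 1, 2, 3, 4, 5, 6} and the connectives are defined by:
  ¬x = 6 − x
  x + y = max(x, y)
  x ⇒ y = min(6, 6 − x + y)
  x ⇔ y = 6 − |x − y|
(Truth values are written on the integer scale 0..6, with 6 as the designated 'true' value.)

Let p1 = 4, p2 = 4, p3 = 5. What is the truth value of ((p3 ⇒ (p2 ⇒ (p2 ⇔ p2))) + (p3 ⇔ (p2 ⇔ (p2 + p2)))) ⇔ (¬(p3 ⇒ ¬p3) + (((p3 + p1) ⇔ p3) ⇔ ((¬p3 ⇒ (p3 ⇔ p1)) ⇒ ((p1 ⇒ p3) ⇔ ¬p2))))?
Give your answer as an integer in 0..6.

4

p2 ⇔ p2 = 4 ⇔ 4 = 6
p2 ⇒ (p2 ⇔ p2) = 4 ⇒ 6 = 6
p3 ⇒ (p2 ⇒ (p2 ⇔ p2)) = 5 ⇒ 6 = 6
p2 + p2 = 4 + 4 = 4
p2 ⇔ (p2 + p2) = 4 ⇔ 4 = 6
p3 ⇔ (p2 ⇔ (p2 + p2)) = 5 ⇔ 6 = 5
(p3 ⇒ (p2 ⇒ (p2 ⇔ p2))) + (p3 ⇔ (p2 ⇔ (p2 + p2))) = 6 + 5 = 6
¬p3 = ¬5 = 1
p3 ⇒ ¬p3 = 5 ⇒ 1 = 2
¬(p3 ⇒ ¬p3) = ¬2 = 4
p3 + p1 = 5 + 4 = 5
(p3 + p1) ⇔ p3 = 5 ⇔ 5 = 6
¬p3 = ¬5 = 1
p3 ⇔ p1 = 5 ⇔ 4 = 5
¬p3 ⇒ (p3 ⇔ p1) = 1 ⇒ 5 = 6
p1 ⇒ p3 = 4 ⇒ 5 = 6
¬p2 = ¬4 = 2
(p1 ⇒ p3) ⇔ ¬p2 = 6 ⇔ 2 = 2
(¬p3 ⇒ (p3 ⇔ p1)) ⇒ ((p1 ⇒ p3) ⇔ ¬p2) = 6 ⇒ 2 = 2
((p3 + p1) ⇔ p3) ⇔ ((¬p3 ⇒ (p3 ⇔ p1)) ⇒ ((p1 ⇒ p3) ⇔ ¬p2)) = 6 ⇔ 2 = 2
¬(p3 ⇒ ¬p3) + (((p3 + p1) ⇔ p3) ⇔ ((¬p3 ⇒ (p3 ⇔ p1)) ⇒ ((p1 ⇒ p3) ⇔ ¬p2))) = 4 + 2 = 4
((p3 ⇒ (p2 ⇒ (p2 ⇔ p2))) + (p3 ⇔ (p2 ⇔ (p2 + p2)))) ⇔ (¬(p3 ⇒ ¬p3) + (((p3 + p1) ⇔ p3) ⇔ ((¬p3 ⇒ (p3 ⇔ p1)) ⇒ ((p1 ⇒ p3) ⇔ ¬p2)))) = 6 ⇔ 4 = 4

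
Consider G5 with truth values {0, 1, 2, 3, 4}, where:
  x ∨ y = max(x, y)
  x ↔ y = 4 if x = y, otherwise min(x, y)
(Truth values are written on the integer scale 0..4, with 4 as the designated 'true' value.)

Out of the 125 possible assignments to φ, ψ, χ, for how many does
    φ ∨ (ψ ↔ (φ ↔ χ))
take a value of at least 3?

value 4: 45 assignments (counts)
value 3: 23 assignments (counts)
value 2: 21 assignments
value 1: 19 assignments
value 0: 17 assignments
So 68 of the 125 assignments meet the threshold.

68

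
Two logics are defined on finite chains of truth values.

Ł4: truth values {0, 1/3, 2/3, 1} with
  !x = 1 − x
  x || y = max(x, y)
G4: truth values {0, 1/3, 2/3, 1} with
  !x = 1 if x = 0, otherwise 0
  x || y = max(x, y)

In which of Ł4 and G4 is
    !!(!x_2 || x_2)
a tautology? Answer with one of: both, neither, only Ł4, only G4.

only G4

In Ł4: at x_2 = 1/3 the value is 2/3 — not a tautology.
In G4: every assignment gives 1 — tautology.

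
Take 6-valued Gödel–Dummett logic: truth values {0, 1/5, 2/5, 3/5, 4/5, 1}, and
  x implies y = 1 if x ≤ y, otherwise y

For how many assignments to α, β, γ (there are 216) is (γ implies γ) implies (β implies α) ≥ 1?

126

value 1: 126 assignments (counts)
value 4/5: 6 assignments
value 3/5: 12 assignments
value 2/5: 18 assignments
value 1/5: 24 assignments
value 0: 30 assignments
So 126 of the 216 assignments meet the threshold.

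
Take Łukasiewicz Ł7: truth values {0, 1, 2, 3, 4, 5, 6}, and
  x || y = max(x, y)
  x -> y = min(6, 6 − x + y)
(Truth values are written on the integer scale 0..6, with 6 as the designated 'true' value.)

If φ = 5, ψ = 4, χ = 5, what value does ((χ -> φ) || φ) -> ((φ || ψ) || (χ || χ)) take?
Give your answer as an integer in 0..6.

5

χ -> φ = 5 -> 5 = 6
(χ -> φ) || φ = 6 || 5 = 6
φ || ψ = 5 || 4 = 5
χ || χ = 5 || 5 = 5
(φ || ψ) || (χ || χ) = 5 || 5 = 5
((χ -> φ) || φ) -> ((φ || ψ) || (χ || χ)) = 6 -> 5 = 5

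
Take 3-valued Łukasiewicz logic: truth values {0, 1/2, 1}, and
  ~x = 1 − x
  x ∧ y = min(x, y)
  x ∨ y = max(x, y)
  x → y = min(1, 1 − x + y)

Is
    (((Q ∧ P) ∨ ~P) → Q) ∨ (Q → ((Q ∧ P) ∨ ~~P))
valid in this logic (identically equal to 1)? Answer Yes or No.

Counterexample: take P = 0, Q = 1/2.
Q ∧ P = 1/2 ∧ 0 = 0
~P = ~0 = 1
(Q ∧ P) ∨ ~P = 0 ∨ 1 = 1
((Q ∧ P) ∨ ~P) → Q = 1 → 1/2 = 1/2
Q ∧ P = 1/2 ∧ 0 = 0
~P = ~0 = 1
~~P = ~1 = 0
(Q ∧ P) ∨ ~~P = 0 ∨ 0 = 0
Q → ((Q ∧ P) ∨ ~~P) = 1/2 → 0 = 1/2
(((Q ∧ P) ∨ ~P) → Q) ∨ (Q → ((Q ∧ P) ∨ ~~P)) = 1/2 ∨ 1/2 = 1/2
This gives 1/2 ≠ 1.

No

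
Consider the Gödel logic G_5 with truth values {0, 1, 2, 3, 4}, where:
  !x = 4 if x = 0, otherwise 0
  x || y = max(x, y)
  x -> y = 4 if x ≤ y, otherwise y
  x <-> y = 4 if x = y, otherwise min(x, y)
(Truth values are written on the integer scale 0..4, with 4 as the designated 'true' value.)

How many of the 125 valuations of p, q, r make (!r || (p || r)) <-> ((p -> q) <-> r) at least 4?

value 4: 57 assignments (counts)
value 3: 4 assignments
value 2: 9 assignments
value 1: 18 assignments
value 0: 37 assignments
So 57 of the 125 assignments meet the threshold.

57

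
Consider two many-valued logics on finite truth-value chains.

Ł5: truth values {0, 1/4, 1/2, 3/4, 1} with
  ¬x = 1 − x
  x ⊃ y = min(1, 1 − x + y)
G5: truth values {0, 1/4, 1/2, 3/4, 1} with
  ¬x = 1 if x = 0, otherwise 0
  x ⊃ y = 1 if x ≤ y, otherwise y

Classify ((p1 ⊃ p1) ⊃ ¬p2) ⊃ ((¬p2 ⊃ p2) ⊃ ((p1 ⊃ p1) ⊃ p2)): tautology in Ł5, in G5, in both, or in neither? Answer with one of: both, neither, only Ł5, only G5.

In Ł5: every assignment gives 1 — tautology.
In G5: every assignment gives 1 — tautology.

both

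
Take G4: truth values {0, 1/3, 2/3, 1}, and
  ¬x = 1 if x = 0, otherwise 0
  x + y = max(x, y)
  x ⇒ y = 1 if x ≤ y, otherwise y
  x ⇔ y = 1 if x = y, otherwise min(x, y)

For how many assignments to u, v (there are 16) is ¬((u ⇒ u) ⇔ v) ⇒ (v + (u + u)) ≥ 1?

13

u = 0, v = 0 ↦ 0  <
u = 0, v = 1/3 ↦ 1  ≥
u = 0, v = 2/3 ↦ 1  ≥
u = 0, v = 1 ↦ 1  ≥
u = 1/3, v = 0 ↦ 1/3  <
u = 1/3, v = 1/3 ↦ 1  ≥
u = 1/3, v = 2/3 ↦ 1  ≥
u = 1/3, v = 1 ↦ 1  ≥
u = 2/3, v = 0 ↦ 2/3  <
u = 2/3, v = 1/3 ↦ 1  ≥
u = 2/3, v = 2/3 ↦ 1  ≥
u = 2/3, v = 1 ↦ 1  ≥
u = 1, v = 0 ↦ 1  ≥
u = 1, v = 1/3 ↦ 1  ≥
u = 1, v = 2/3 ↦ 1  ≥
u = 1, v = 1 ↦ 1  ≥
So 13 of the 16 assignments meet the threshold.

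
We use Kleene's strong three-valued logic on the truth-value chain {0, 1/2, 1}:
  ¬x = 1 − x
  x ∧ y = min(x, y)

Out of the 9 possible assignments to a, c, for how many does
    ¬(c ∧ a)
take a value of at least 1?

5

a = 0, c = 0 ↦ 1  ≥
a = 0, c = 1/2 ↦ 1  ≥
a = 0, c = 1 ↦ 1  ≥
a = 1/2, c = 0 ↦ 1  ≥
a = 1/2, c = 1/2 ↦ 1/2  <
a = 1/2, c = 1 ↦ 1/2  <
a = 1, c = 0 ↦ 1  ≥
a = 1, c = 1/2 ↦ 1/2  <
a = 1, c = 1 ↦ 0  <
So 5 of the 9 assignments meet the threshold.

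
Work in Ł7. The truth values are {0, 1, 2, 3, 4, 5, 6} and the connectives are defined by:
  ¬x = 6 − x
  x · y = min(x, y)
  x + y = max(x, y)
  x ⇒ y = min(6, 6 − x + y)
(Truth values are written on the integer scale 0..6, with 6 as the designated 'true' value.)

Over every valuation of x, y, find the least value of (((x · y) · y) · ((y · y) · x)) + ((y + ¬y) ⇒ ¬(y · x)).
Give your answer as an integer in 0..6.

3

Take x = 3, y = 6:
x · y = 3 · 6 = 3
(x · y) · y = 3 · 6 = 3
y · y = 6 · 6 = 6
(y · y) · x = 6 · 3 = 3
((x · y) · y) · ((y · y) · x) = 3 · 3 = 3
¬y = ¬6 = 0
y + ¬y = 6 + 0 = 6
y · x = 6 · 3 = 3
¬(y · x) = ¬3 = 3
(y + ¬y) ⇒ ¬(y · x) = 6 ⇒ 3 = 3
(((x · y) · y) · ((y · y) · x)) + ((y + ¬y) ⇒ ¬(y · x)) = 3 + 3 = 3
No assignment yields a value below 3, so this is the minimum.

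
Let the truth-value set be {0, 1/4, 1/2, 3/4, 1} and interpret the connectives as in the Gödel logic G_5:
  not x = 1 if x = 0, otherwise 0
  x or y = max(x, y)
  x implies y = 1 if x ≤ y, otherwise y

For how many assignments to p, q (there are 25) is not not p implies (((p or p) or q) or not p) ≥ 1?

value 1: 13 assignments (counts)
value 3/4: 6 assignments
value 1/2: 4 assignments
value 1/4: 2 assignments
So 13 of the 25 assignments meet the threshold.

13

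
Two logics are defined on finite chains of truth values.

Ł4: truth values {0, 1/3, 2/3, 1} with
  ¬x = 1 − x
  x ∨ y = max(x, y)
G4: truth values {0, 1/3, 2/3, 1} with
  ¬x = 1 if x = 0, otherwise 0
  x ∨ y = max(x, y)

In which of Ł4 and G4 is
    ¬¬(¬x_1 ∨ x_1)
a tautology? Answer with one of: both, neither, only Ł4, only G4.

only G4

In Ł4: at x_1 = 1/3 the value is 2/3 — not a tautology.
In G4: every assignment gives 1 — tautology.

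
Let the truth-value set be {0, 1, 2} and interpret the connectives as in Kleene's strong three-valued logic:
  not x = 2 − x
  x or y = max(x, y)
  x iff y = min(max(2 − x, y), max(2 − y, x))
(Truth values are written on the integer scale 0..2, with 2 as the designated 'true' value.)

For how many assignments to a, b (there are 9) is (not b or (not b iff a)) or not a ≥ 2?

a = 0, b = 0 ↦ 2  ≥
a = 0, b = 1 ↦ 2  ≥
a = 0, b = 2 ↦ 2  ≥
a = 1, b = 0 ↦ 2  ≥
a = 1, b = 1 ↦ 1  <
a = 1, b = 2 ↦ 1  <
a = 2, b = 0 ↦ 2  ≥
a = 2, b = 1 ↦ 1  <
a = 2, b = 2 ↦ 0  <
So 5 of the 9 assignments meet the threshold.

5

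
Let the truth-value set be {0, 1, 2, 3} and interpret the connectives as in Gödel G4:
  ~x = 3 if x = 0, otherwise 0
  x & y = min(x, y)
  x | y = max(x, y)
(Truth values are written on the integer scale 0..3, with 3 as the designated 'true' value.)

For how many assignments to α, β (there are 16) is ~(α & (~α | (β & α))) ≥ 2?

7

α = 0, β = 0 ↦ 3  ≥
α = 0, β = 1 ↦ 3  ≥
α = 0, β = 2 ↦ 3  ≥
α = 0, β = 3 ↦ 3  ≥
α = 1, β = 0 ↦ 3  ≥
α = 1, β = 1 ↦ 0  <
α = 1, β = 2 ↦ 0  <
α = 1, β = 3 ↦ 0  <
α = 2, β = 0 ↦ 3  ≥
α = 2, β = 1 ↦ 0  <
α = 2, β = 2 ↦ 0  <
α = 2, β = 3 ↦ 0  <
α = 3, β = 0 ↦ 3  ≥
α = 3, β = 1 ↦ 0  <
α = 3, β = 2 ↦ 0  <
α = 3, β = 3 ↦ 0  <
So 7 of the 16 assignments meet the threshold.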